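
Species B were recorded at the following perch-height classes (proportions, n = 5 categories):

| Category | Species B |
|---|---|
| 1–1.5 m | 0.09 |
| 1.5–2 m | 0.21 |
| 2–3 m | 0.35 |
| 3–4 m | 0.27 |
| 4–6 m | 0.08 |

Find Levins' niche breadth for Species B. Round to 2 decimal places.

Σpᵢ² = 0.09² + 0.21² + 0.35² + 0.27² + 0.08² = 0.0081 + 0.0441 + 0.1225 + 0.0729 + 0.0064 = 0.2540
B = 1 / 0.2540 = 3.9370

3.94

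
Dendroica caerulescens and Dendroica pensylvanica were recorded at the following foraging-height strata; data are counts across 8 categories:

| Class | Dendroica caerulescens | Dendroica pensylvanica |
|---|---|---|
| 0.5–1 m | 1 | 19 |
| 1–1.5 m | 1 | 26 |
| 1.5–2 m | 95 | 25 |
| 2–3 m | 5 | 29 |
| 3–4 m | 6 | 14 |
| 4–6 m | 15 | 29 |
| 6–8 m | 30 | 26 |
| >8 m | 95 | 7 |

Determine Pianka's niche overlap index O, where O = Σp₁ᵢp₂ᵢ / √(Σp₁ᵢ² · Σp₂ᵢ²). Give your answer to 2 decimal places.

Proportions for Dendroica caerulescens (n=248): 1/248=0.0040, 1/248=0.0040, 95/248=0.3831, 5/248=0.0202, 6/248=0.0242, 15/248=0.0605, 30/248=0.1210, 95/248=0.3831
Proportions for Dendroica pensylvanica (n=175): 19/175=0.1086, 26/175=0.1486, 25/175=0.1429, 29/175=0.1657, 14/175=0.0800, 29/175=0.1657, 26/175=0.1486, 7/175=0.0400
Σ p₁ᵢp₂ᵢ = 0.000434 + 0.000594 + 0.054745 + 0.003347 + 0.001936 + 0.010025 + 0.017981 + 0.015324 = 0.104386
Σp_1ᵢ² = 0.0040² + 0.0040² + 0.3831² + 0.0202² + 0.0242² + 0.0605² + 0.1210² + 0.3831² = 0.000016 + 0.000016 + 0.146766 + 0.000408 + 0.000586 + 0.003660 + 0.014641 + 0.146766 = 0.312859
Σp_2ᵢ² = 0.1086² + 0.1486² + 0.1429² + 0.1657² + 0.0800² + 0.1657² + 0.1486² + 0.0400² = 0.011794 + 0.022082 + 0.020420 + 0.027456 + 0.006400 + 0.027456 + 0.022082 + 0.001600 = 0.139290
O = 0.104386 / √(0.312859 × 0.139290) = 0.104386 / 0.2087538 = 0.5000

0.50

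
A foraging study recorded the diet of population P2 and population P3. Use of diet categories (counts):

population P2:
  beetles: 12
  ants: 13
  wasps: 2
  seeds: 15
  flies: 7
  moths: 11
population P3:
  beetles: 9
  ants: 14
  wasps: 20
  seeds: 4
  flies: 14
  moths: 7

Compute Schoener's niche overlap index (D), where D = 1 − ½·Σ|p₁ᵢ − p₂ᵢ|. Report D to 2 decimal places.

Proportions for population P2 (n=60): 12/60=0.2000, 13/60=0.2167, 2/60=0.0333, 15/60=0.2500, 7/60=0.1167, 11/60=0.1833
Proportions for population P3 (n=68): 9/68=0.1324, 14/68=0.2059, 20/68=0.2941, 4/68=0.0588, 14/68=0.2059, 7/68=0.1029
Σ|p₁ᵢ − p₂ᵢ| = 0.0676 + 0.0108 + 0.2608 + 0.1912 + 0.0892 + 0.0804 = 0.7000
D = 1 − ½ × 0.7000 = 1 − 0.35000 = 0.65000

0.65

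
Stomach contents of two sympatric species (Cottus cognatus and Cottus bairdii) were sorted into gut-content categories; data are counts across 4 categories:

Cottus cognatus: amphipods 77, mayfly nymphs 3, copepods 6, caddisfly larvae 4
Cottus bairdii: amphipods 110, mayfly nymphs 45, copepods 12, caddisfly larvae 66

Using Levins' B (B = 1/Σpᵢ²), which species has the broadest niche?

Proportions for Cottus cognatus (n=90): 77/90=0.8556, 3/90=0.0333, 6/90=0.0667, 4/90=0.0444
Proportions for Cottus bairdii (n=233): 110/233=0.4721, 45/233=0.1931, 12/233=0.0515, 66/233=0.2833
Σp_cognᵢ² = 0.8556² + 0.0333² + 0.0667² + 0.0444² = 0.732051 + 0.001109 + 0.004449 + 0.001971 = 0.739580
B_cogn = 1 / 0.739580 = 1.3521
Σp_bairᵢ² = 0.4721² + 0.1931² + 0.0515² + 0.2833² = 0.222878 + 0.037288 + 0.002652 + 0.080259 = 0.343077
B_bair = 1 / 0.343077 = 2.9148
Highest B → broadest niche (most generalist): Cottus bairdii (B = 2.91).

Cottus bairdii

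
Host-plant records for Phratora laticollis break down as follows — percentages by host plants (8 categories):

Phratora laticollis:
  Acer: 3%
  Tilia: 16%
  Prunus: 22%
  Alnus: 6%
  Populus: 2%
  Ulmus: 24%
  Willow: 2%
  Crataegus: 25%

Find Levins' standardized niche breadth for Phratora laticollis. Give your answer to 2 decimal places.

Convert percentages to proportions (divide by 100).
Σpᵢ² = 0.03² + 0.16² + 0.22² + 0.06² + 0.02² + 0.24² + 0.02² + 0.25² = 0.0009 + 0.0256 + 0.0484 + 0.0036 + 0.0004 + 0.0576 + 0.0004 + 0.0625 = 0.1994
B = 1 / 0.1994 = 5.0150
Bₛ = (B − 1)/(n − 1) = (5.0150 − 1)/(8 − 1) = 4.0150/7 = 0.5736

0.57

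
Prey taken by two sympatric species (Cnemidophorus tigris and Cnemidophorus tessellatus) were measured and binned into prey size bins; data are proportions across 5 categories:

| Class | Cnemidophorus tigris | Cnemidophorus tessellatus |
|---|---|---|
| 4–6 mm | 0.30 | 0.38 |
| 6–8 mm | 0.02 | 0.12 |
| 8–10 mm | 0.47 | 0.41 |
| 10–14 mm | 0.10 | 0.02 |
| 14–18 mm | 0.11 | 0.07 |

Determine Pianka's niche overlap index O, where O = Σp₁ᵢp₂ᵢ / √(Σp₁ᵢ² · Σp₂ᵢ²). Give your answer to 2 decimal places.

Σ p₁ᵢp₂ᵢ = 0.1140 + 0.0024 + 0.1927 + 0.0020 + 0.0077 = 0.3188
Σp_1ᵢ² = 0.30² + 0.02² + 0.47² + 0.10² + 0.11² = 0.0900 + 0.0004 + 0.2209 + 0.0100 + 0.0121 = 0.3334
Σp_2ᵢ² = 0.38² + 0.12² + 0.41² + 0.02² + 0.07² = 0.1444 + 0.0144 + 0.1681 + 0.0004 + 0.0049 = 0.3322
O = 0.3188 / √(0.3334 × 0.3322) = 0.3188 / 0.33280 = 0.9579

0.96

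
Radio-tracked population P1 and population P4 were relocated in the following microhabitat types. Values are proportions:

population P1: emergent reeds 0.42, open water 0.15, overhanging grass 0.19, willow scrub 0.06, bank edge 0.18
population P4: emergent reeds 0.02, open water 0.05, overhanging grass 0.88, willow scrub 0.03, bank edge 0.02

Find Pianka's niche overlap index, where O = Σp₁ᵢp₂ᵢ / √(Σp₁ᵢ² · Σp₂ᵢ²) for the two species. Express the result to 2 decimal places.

0.41

Σ p₁ᵢp₂ᵢ = 0.0084 + 0.0075 + 0.1672 + 0.0018 + 0.0036 = 0.1885
Σp_1ᵢ² = 0.42² + 0.15² + 0.19² + 0.06² + 0.18² = 0.1764 + 0.0225 + 0.0361 + 0.0036 + 0.0324 = 0.2710
Σp_2ᵢ² = 0.02² + 0.05² + 0.88² + 0.03² + 0.02² = 0.0004 + 0.0025 + 0.7744 + 0.0009 + 0.0004 = 0.7786
O = 0.1885 / √(0.2710 × 0.7786) = 0.1885 / 0.45935 = 0.4104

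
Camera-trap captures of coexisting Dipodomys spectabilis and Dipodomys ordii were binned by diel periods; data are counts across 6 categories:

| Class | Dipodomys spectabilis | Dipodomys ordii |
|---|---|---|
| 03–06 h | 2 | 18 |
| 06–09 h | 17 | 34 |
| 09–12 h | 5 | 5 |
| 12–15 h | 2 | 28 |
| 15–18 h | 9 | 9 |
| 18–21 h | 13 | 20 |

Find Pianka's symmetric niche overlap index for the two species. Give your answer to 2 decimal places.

0.82

Proportions for Dipodomys spectabilis (n=48): 2/48=0.0417, 17/48=0.3542, 5/48=0.1042, 2/48=0.0417, 9/48=0.1875, 13/48=0.2708
Proportions for Dipodomys ordii (n=114): 18/114=0.1579, 34/114=0.2982, 5/114=0.0439, 28/114=0.2456, 9/114=0.0789, 20/114=0.1754
Σ p₁ᵢp₂ᵢ = 0.006584 + 0.105622 + 0.004574 + 0.010242 + 0.014794 + 0.047498 = 0.189314
Σp_1ᵢ² = 0.0417² + 0.3542² + 0.1042² + 0.0417² + 0.1875² + 0.2708² = 0.001739 + 0.125458 + 0.010858 + 0.001739 + 0.035156 + 0.073333 = 0.248283
Σp_2ᵢ² = 0.1579² + 0.2982² + 0.0439² + 0.2456² + 0.0789² + 0.1754² = 0.024932 + 0.088923 + 0.001927 + 0.060319 + 0.006225 + 0.030765 = 0.213091
O = 0.189314 / √(0.248283 × 0.213091) = 0.189314 / 0.2300149 = 0.8231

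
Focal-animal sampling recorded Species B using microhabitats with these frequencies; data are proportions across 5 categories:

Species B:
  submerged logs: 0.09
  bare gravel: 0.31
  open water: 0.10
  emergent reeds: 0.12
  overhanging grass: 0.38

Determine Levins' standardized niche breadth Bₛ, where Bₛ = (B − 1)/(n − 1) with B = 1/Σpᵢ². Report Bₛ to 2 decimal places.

Σpᵢ² = 0.09² + 0.31² + 0.10² + 0.12² + 0.38² = 0.0081 + 0.0961 + 0.0100 + 0.0144 + 0.1444 = 0.2730
B = 1 / 0.2730 = 3.6630
Bₛ = (B − 1)/(n − 1) = (3.6630 − 1)/(5 − 1) = 2.6630/4 = 0.6658

0.67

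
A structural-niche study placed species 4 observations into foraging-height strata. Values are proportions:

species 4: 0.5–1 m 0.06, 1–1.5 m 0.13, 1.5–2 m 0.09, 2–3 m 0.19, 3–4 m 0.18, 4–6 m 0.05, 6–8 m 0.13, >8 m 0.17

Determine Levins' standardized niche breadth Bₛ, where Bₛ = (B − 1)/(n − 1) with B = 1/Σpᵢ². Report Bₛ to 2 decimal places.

Σpᵢ² = 0.06² + 0.13² + 0.09² + 0.19² + 0.18² + 0.05² + 0.13² + 0.17² = 0.0036 + 0.0169 + 0.0081 + 0.0361 + 0.0324 + 0.0025 + 0.0169 + 0.0289 = 0.1454
B = 1 / 0.1454 = 6.8776
Bₛ = (B − 1)/(n − 1) = (6.8776 − 1)/(8 − 1) = 5.8776/7 = 0.8397

0.84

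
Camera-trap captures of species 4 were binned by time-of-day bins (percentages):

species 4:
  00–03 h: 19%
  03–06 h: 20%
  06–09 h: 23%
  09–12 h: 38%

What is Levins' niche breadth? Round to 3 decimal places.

3.658

Convert percentages to proportions (divide by 100).
Σpᵢ² = 0.19² + 0.20² + 0.23² + 0.38² = 0.0361 + 0.0400 + 0.0529 + 0.1444 = 0.2734
B = 1 / 0.2734 = 3.65764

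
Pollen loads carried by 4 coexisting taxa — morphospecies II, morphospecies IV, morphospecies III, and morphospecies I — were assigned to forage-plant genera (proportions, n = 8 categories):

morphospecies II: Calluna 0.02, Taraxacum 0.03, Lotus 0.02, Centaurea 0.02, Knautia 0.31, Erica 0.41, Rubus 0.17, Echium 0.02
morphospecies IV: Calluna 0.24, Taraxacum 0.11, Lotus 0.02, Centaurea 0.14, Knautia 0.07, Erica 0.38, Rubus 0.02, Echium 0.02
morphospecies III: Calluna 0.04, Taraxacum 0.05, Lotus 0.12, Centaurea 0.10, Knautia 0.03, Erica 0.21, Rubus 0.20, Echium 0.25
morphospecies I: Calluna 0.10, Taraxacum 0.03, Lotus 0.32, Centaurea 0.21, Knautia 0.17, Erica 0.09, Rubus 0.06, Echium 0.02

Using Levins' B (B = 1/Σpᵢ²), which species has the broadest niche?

Σp_IIᵢ² = 0.02² + 0.03² + 0.02² + 0.02² + 0.31² + 0.41² + 0.17² + 0.02² = 0.0004 + 0.0009 + 0.0004 + 0.0004 + 0.0961 + 0.1681 + 0.0289 + 0.0004 = 0.2956
B_II = 1 / 0.2956 = 3.3829
Σp_IVᵢ² = 0.24² + 0.11² + 0.02² + 0.14² + 0.07² + 0.38² + 0.02² + 0.02² = 0.0576 + 0.0121 + 0.0004 + 0.0196 + 0.0049 + 0.1444 + 0.0004 + 0.0004 = 0.2398
B_IV = 1 / 0.2398 = 4.1701
Σp_IIIᵢ² = 0.04² + 0.05² + 0.12² + 0.10² + 0.03² + 0.21² + 0.20² + 0.25² = 0.0016 + 0.0025 + 0.0144 + 0.0100 + 0.0009 + 0.0441 + 0.0400 + 0.0625 = 0.1760
B_III = 1 / 0.1760 = 5.6818
Σp_Iᵢ² = 0.10² + 0.03² + 0.32² + 0.21² + 0.17² + 0.09² + 0.06² + 0.02² = 0.0100 + 0.0009 + 0.1024 + 0.0441 + 0.0289 + 0.0081 + 0.0036 + 0.0004 = 0.1984
B_I = 1 / 0.1984 = 5.0403
Highest B → broadest niche (most generalist): morphospecies III (B = 5.68).

morphospecies III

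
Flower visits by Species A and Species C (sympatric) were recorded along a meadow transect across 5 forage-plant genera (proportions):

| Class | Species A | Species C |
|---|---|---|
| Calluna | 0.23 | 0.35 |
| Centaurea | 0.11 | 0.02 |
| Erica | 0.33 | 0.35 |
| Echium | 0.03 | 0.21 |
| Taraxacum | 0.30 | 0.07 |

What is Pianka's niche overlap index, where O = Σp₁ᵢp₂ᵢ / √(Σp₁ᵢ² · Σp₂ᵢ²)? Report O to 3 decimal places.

0.808

Σ p₁ᵢp₂ᵢ = 0.0805 + 0.0022 + 0.1155 + 0.0063 + 0.0210 = 0.2255
Σp_1ᵢ² = 0.23² + 0.11² + 0.33² + 0.03² + 0.30² = 0.0529 + 0.0121 + 0.1089 + 0.0009 + 0.0900 = 0.2648
Σp_2ᵢ² = 0.35² + 0.02² + 0.35² + 0.21² + 0.07² = 0.1225 + 0.0004 + 0.1225 + 0.0441 + 0.0049 = 0.2944
O = 0.2255 / √(0.2648 × 0.2944) = 0.2255 / 0.279208 = 0.80764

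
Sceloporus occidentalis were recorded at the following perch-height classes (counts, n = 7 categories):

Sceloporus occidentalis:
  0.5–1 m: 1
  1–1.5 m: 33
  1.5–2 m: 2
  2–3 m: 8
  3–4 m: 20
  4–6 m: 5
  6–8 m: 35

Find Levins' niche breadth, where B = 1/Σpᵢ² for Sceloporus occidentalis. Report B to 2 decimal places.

3.85

Proportions for Sceloporus occidentalis (n=104): 1/104=0.0096, 33/104=0.3173, 2/104=0.0192, 8/104=0.0769, 20/104=0.1923, 5/104=0.0481, 35/104=0.3365
Σpᵢ² = 0.0096² + 0.3173² + 0.0192² + 0.0769² + 0.1923² + 0.0481² + 0.3365² = 0.000092 + 0.100679 + 0.000369 + 0.005914 + 0.036979 + 0.002314 + 0.113232 = 0.259579
B = 1 / 0.259579 = 3.8524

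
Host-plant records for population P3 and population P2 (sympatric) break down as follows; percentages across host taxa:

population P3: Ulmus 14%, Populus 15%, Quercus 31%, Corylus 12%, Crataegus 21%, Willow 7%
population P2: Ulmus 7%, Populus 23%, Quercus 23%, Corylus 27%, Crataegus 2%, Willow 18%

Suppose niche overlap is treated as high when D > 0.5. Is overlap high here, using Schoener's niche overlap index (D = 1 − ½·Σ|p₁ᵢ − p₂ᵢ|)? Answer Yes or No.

Convert percentages to proportions (divide by 100).
Σ|p₁ᵢ − p₂ᵢ| = 0.07 + 0.08 + 0.08 + 0.15 + 0.19 + 0.11 = 0.68
D = 1 − ½ × 0.68 = 1 − 0.340 = 0.6600
D = 0.6600 > 0.5 → Yes.

Yes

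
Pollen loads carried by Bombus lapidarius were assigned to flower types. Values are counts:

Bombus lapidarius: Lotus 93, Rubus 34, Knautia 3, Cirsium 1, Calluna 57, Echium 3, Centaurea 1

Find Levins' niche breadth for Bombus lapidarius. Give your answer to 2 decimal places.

Proportions for Bombus lapidarius (n=192): 93/192=0.4844, 34/192=0.1771, 3/192=0.0156, 1/192=0.0052, 57/192=0.2969, 3/192=0.0156, 1/192=0.0052
Σpᵢ² = 0.4844² + 0.1771² + 0.0156² + 0.0052² + 0.2969² + 0.0156² + 0.0052² = 0.234643 + 0.031364 + 0.000243 + 0.000027 + 0.088150 + 0.000243 + 0.000027 = 0.354697
B = 1 / 0.354697 = 2.8193

2.82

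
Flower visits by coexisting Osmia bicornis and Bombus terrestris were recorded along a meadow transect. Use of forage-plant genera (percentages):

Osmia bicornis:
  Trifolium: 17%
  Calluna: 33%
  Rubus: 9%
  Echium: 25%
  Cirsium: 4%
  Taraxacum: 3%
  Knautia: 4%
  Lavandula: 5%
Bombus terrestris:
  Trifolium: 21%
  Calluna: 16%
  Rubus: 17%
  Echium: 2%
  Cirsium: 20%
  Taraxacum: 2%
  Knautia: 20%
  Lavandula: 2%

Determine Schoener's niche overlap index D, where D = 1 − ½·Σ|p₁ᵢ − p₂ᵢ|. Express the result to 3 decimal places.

Convert percentages to proportions (divide by 100).
Σ|p₁ᵢ − p₂ᵢ| = 0.04 + 0.17 + 0.08 + 0.23 + 0.16 + 0.01 + 0.16 + 0.03 = 0.88
D = 1 − ½ × 0.88 = 1 − 0.440 = 0.56000

0.560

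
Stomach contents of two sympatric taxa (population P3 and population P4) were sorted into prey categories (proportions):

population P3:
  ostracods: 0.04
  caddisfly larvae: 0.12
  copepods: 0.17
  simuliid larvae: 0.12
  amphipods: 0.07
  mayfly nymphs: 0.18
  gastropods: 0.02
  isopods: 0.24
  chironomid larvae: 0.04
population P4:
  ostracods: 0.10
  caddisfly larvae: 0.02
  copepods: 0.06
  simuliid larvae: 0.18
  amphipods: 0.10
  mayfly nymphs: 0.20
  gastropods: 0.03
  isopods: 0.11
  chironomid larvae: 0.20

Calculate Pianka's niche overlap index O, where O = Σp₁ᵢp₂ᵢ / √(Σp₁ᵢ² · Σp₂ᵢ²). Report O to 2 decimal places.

0.76

Σ p₁ᵢp₂ᵢ = 0.0040 + 0.0024 + 0.0102 + 0.0216 + 0.0070 + 0.0360 + 0.0006 + 0.0264 + 0.0080 = 0.1162
Σp_1ᵢ² = 0.04² + 0.12² + 0.17² + 0.12² + 0.07² + 0.18² + 0.02² + 0.24² + 0.04² = 0.0016 + 0.0144 + 0.0289 + 0.0144 + 0.0049 + 0.0324 + 0.0004 + 0.0576 + 0.0016 = 0.1562
Σp_2ᵢ² = 0.10² + 0.02² + 0.06² + 0.18² + 0.10² + 0.20² + 0.03² + 0.11² + 0.20² = 0.0100 + 0.0004 + 0.0036 + 0.0324 + 0.0100 + 0.0400 + 0.0009 + 0.0121 + 0.0400 = 0.1494
O = 0.1162 / √(0.1562 × 0.1494) = 0.1162 / 0.15276 = 0.7607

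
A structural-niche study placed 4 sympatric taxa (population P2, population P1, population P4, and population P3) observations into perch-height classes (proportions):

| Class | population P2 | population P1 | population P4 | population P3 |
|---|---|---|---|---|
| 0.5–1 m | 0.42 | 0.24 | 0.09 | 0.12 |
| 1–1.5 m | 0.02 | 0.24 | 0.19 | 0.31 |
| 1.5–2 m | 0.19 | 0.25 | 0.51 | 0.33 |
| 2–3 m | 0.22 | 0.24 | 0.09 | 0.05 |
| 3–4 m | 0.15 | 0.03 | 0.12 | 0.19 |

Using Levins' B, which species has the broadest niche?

population P1

Σp_P2ᵢ² = 0.42² + 0.02² + 0.19² + 0.22² + 0.15² = 0.1764 + 0.0004 + 0.0361 + 0.0484 + 0.0225 = 0.2838
B_P2 = 1 / 0.2838 = 3.5236
Σp_P1ᵢ² = 0.24² + 0.24² + 0.25² + 0.24² + 0.03² = 0.0576 + 0.0576 + 0.0625 + 0.0576 + 0.0009 = 0.2362
B_P1 = 1 / 0.2362 = 4.2337
Σp_P4ᵢ² = 0.09² + 0.19² + 0.51² + 0.09² + 0.12² = 0.0081 + 0.0361 + 0.2601 + 0.0081 + 0.0144 = 0.3268
B_P4 = 1 / 0.3268 = 3.0600
Σp_P3ᵢ² = 0.12² + 0.31² + 0.33² + 0.05² + 0.19² = 0.0144 + 0.0961 + 0.1089 + 0.0025 + 0.0361 = 0.2580
B_P3 = 1 / 0.2580 = 3.8760
Highest B → broadest niche (most generalist): population P1 (B = 4.23).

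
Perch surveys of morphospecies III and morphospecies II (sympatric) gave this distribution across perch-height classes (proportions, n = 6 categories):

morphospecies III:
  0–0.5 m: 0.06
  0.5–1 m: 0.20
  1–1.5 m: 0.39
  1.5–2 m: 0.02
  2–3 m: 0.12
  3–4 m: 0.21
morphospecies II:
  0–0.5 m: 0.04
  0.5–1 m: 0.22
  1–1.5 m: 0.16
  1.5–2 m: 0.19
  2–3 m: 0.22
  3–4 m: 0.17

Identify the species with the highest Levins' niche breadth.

morphospecies II

Σp_IIIᵢ² = 0.06² + 0.20² + 0.39² + 0.02² + 0.12² + 0.21² = 0.0036 + 0.0400 + 0.1521 + 0.0004 + 0.0144 + 0.0441 = 0.2546
B_III = 1 / 0.2546 = 3.9277
Σp_IIᵢ² = 0.04² + 0.22² + 0.16² + 0.19² + 0.22² + 0.17² = 0.0016 + 0.0484 + 0.0256 + 0.0361 + 0.0484 + 0.0289 = 0.1890
B_II = 1 / 0.1890 = 5.2910
Highest B → broadest niche (most generalist): morphospecies II (B = 5.29).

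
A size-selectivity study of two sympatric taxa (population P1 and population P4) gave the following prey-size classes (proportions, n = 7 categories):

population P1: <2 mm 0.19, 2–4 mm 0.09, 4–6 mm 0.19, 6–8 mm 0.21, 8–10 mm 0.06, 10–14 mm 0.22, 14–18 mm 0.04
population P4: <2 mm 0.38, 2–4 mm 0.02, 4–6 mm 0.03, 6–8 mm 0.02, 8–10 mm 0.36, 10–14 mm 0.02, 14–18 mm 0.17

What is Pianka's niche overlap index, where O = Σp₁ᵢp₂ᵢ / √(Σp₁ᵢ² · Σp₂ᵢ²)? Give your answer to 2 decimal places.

Σ p₁ᵢp₂ᵢ = 0.0722 + 0.0018 + 0.0057 + 0.0042 + 0.0216 + 0.0044 + 0.0068 = 0.1167
Σp_1ᵢ² = 0.19² + 0.09² + 0.19² + 0.21² + 0.06² + 0.22² + 0.04² = 0.0361 + 0.0081 + 0.0361 + 0.0441 + 0.0036 + 0.0484 + 0.0016 = 0.1780
Σp_2ᵢ² = 0.38² + 0.02² + 0.03² + 0.02² + 0.36² + 0.02² + 0.17² = 0.1444 + 0.0004 + 0.0009 + 0.0004 + 0.1296 + 0.0004 + 0.0289 = 0.3050
O = 0.1167 / √(0.1780 × 0.3050) = 0.1167 / 0.23300 = 0.5009

0.50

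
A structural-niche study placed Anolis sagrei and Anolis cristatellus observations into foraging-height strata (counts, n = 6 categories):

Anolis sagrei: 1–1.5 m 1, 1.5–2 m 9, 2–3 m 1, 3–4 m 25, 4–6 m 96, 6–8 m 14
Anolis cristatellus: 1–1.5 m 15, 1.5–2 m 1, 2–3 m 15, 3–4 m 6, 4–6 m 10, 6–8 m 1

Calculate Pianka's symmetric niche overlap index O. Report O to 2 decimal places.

0.48

Proportions for Anolis sagrei (n=146): 1/146=0.0068, 9/146=0.0616, 1/146=0.0068, 25/146=0.1712, 96/146=0.6575, 14/146=0.0959
Proportions for Anolis cristatellus (n=48): 15/48=0.3125, 1/48=0.0208, 15/48=0.3125, 6/48=0.1250, 10/48=0.2083, 1/48=0.0208
Σ p₁ᵢp₂ᵢ = 0.002125 + 0.001281 + 0.002125 + 0.021400 + 0.136957 + 0.001995 = 0.165883
Σp_1ᵢ² = 0.0068² + 0.0616² + 0.0068² + 0.1712² + 0.6575² + 0.0959² = 0.000046 + 0.003795 + 0.000046 + 0.029309 + 0.432306 + 0.009197 = 0.474699
Σp_2ᵢ² = 0.3125² + 0.0208² + 0.3125² + 0.1250² + 0.2083² + 0.0208² = 0.097656 + 0.000433 + 0.097656 + 0.015625 + 0.043389 + 0.000433 = 0.255192
O = 0.165883 / √(0.474699 × 0.255192) = 0.165883 / 0.3480508 = 0.4766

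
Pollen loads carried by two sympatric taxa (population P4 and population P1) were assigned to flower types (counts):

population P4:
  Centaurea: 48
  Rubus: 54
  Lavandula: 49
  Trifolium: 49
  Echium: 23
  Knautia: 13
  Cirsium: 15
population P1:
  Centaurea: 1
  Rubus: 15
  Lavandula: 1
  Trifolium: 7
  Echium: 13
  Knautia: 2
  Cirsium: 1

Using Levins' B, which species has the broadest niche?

Proportions for population P4 (n=251): 48/251=0.1912, 54/251=0.2151, 49/251=0.1952, 49/251=0.1952, 23/251=0.0916, 13/251=0.0518, 15/251=0.0598
Proportions for population P1 (n=40): 1/40=0.0250, 15/40=0.3750, 1/40=0.0250, 7/40=0.1750, 13/40=0.3250, 2/40=0.0500, 1/40=0.0250
Σp_P4ᵢ² = 0.1912² + 0.2151² + 0.1952² + 0.1952² + 0.0916² + 0.0518² + 0.0598² = 0.036557 + 0.046268 + 0.038103 + 0.038103 + 0.008391 + 0.002683 + 0.003576 = 0.173681
B_P4 = 1 / 0.173681 = 5.7577
Σp_P1ᵢ² = 0.0250² + 0.3750² + 0.0250² + 0.1750² + 0.3250² + 0.0500² + 0.0250² = 0.000625 + 0.140625 + 0.000625 + 0.030625 + 0.105625 + 0.002500 + 0.000625 = 0.281250
B_P1 = 1 / 0.281250 = 3.5556
Highest B → broadest niche (most generalist): population P4 (B = 5.76).

population P4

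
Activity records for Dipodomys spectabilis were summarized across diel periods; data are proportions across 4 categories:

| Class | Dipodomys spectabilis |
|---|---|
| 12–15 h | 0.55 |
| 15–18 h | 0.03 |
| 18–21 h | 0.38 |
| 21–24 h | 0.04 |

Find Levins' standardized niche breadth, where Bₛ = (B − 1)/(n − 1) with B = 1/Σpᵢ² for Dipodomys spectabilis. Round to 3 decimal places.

0.408

Σpᵢ² = 0.55² + 0.03² + 0.38² + 0.04² = 0.3025 + 0.0009 + 0.1444 + 0.0016 = 0.4494
B = 1 / 0.4494 = 2.22519
Bₛ = (B − 1)/(n − 1) = (2.22519 − 1)/(4 − 1) = 1.22519/3 = 0.40840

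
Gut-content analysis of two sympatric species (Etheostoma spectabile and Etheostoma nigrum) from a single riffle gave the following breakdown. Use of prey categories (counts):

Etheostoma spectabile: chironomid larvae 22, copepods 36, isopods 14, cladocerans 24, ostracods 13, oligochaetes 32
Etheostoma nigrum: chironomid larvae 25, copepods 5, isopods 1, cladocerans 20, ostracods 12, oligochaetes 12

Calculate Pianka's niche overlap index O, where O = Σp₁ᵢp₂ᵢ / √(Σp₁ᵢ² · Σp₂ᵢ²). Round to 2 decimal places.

Proportions for Etheostoma spectabile (n=141): 22/141=0.1560, 36/141=0.2553, 14/141=0.0993, 24/141=0.1702, 13/141=0.0922, 32/141=0.2270
Proportions for Etheostoma nigrum (n=75): 25/75=0.3333, 5/75=0.0667, 1/75=0.0133, 20/75=0.2667, 12/75=0.1600, 12/75=0.1600
Σ p₁ᵢp₂ᵢ = 0.051995 + 0.017029 + 0.001321 + 0.045392 + 0.014752 + 0.036320 = 0.166809
Σp_1ᵢ² = 0.1560² + 0.2553² + 0.0993² + 0.1702² + 0.0922² + 0.2270² = 0.024336 + 0.065178 + 0.009860 + 0.028968 + 0.008501 + 0.051529 = 0.188372
Σp_2ᵢ² = 0.3333² + 0.0667² + 0.0133² + 0.2667² + 0.1600² + 0.1600² = 0.111089 + 0.004449 + 0.000177 + 0.071129 + 0.025600 + 0.025600 = 0.238044
O = 0.166809 / √(0.188372 × 0.238044) = 0.166809 / 0.2117565 = 0.7877

0.79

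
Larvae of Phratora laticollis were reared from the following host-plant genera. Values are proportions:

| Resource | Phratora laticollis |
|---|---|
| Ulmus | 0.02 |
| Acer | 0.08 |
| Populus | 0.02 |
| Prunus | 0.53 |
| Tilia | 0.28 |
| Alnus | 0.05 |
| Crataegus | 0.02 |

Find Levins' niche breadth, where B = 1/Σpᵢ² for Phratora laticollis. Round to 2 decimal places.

Σpᵢ² = 0.02² + 0.08² + 0.02² + 0.53² + 0.28² + 0.05² + 0.02² = 0.0004 + 0.0064 + 0.0004 + 0.2809 + 0.0784 + 0.0025 + 0.0004 = 0.3694
B = 1 / 0.3694 = 2.7071

2.71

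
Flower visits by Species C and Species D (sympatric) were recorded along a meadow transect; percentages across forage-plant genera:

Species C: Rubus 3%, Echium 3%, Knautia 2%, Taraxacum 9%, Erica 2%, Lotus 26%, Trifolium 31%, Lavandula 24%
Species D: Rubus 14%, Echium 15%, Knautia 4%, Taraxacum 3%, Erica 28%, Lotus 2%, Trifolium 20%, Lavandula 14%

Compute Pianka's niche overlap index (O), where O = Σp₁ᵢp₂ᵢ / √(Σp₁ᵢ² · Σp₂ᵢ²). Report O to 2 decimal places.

0.58

Convert percentages to proportions (divide by 100).
Σ p₁ᵢp₂ᵢ = 0.0042 + 0.0045 + 0.0008 + 0.0027 + 0.0056 + 0.0052 + 0.0620 + 0.0336 = 0.1186
Σp_1ᵢ² = 0.03² + 0.03² + 0.02² + 0.09² + 0.02² + 0.26² + 0.31² + 0.24² = 0.0009 + 0.0009 + 0.0004 + 0.0081 + 0.0004 + 0.0676 + 0.0961 + 0.0576 = 0.2320
Σp_2ᵢ² = 0.14² + 0.15² + 0.04² + 0.03² + 0.28² + 0.02² + 0.20² + 0.14² = 0.0196 + 0.0225 + 0.0016 + 0.0009 + 0.0784 + 0.0004 + 0.0400 + 0.0196 = 0.1830
O = 0.1186 / √(0.2320 × 0.1830) = 0.1186 / 0.20605 = 0.5756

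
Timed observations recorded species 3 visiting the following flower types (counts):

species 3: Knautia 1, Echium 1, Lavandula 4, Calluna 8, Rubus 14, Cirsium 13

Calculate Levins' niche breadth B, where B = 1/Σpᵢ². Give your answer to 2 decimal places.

Proportions for species 3 (n=41): 1/41=0.0244, 1/41=0.0244, 4/41=0.0976, 8/41=0.1951, 14/41=0.3415, 13/41=0.3171
Σpᵢ² = 0.0244² + 0.0244² + 0.0976² + 0.1951² + 0.3415² + 0.3171² = 0.000595 + 0.000595 + 0.009526 + 0.038064 + 0.116622 + 0.100552 = 0.265954
B = 1 / 0.265954 = 3.7600

3.76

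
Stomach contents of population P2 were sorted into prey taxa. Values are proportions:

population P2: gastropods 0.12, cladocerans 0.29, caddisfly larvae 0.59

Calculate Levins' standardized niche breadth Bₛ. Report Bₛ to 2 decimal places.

Σpᵢ² = 0.12² + 0.29² + 0.59² = 0.0144 + 0.0841 + 0.3481 = 0.4466
B = 1 / 0.4466 = 2.2391
Bₛ = (B − 1)/(n − 1) = (2.2391 − 1)/(3 − 1) = 1.2391/2 = 0.6196

0.62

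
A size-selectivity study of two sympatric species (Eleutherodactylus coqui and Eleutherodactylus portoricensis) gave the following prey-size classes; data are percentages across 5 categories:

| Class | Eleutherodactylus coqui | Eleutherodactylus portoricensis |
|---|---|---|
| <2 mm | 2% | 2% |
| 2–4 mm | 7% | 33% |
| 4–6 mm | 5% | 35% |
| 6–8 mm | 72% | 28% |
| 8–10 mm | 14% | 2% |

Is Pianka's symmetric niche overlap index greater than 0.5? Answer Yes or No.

Convert percentages to proportions (divide by 100).
Σ p₁ᵢp₂ᵢ = 0.0004 + 0.0231 + 0.0175 + 0.2016 + 0.0028 = 0.2454
Σp_1ᵢ² = 0.02² + 0.07² + 0.05² + 0.72² + 0.14² = 0.0004 + 0.0049 + 0.0025 + 0.5184 + 0.0196 = 0.5458
Σp_2ᵢ² = 0.02² + 0.33² + 0.35² + 0.28² + 0.02² = 0.0004 + 0.1089 + 0.1225 + 0.0784 + 0.0004 = 0.3106
O = 0.2454 / √(0.5458 × 0.3106) = 0.2454 / 0.41173 = 0.5960
O = 0.5960 > 0.5 → Yes.

Yes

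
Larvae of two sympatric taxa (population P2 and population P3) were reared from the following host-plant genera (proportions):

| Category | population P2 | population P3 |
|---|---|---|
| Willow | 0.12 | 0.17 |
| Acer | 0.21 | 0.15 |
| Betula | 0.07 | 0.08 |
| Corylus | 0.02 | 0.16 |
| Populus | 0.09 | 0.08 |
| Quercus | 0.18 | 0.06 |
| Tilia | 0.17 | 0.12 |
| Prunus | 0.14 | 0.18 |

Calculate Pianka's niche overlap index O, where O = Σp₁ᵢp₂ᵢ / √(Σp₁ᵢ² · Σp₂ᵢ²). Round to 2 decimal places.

Σ p₁ᵢp₂ᵢ = 0.0204 + 0.0315 + 0.0056 + 0.0032 + 0.0072 + 0.0108 + 0.0204 + 0.0252 = 0.1243
Σp_1ᵢ² = 0.12² + 0.21² + 0.07² + 0.02² + 0.09² + 0.18² + 0.17² + 0.14² = 0.0144 + 0.0441 + 0.0049 + 0.0004 + 0.0081 + 0.0324 + 0.0289 + 0.0196 = 0.1528
Σp_2ᵢ² = 0.17² + 0.15² + 0.08² + 0.16² + 0.08² + 0.06² + 0.12² + 0.18² = 0.0289 + 0.0225 + 0.0064 + 0.0256 + 0.0064 + 0.0036 + 0.0144 + 0.0324 = 0.1402
O = 0.1243 / √(0.1528 × 0.1402) = 0.1243 / 0.14636 = 0.8493

0.85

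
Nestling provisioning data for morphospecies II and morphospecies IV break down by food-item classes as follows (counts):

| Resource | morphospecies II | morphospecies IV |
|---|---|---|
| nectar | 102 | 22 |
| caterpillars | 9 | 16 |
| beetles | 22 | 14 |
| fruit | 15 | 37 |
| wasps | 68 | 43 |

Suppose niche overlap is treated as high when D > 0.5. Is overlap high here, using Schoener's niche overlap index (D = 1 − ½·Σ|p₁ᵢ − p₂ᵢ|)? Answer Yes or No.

Yes

Proportions for morphospecies II (n=216): 102/216=0.4722, 9/216=0.0417, 22/216=0.1019, 15/216=0.0694, 68/216=0.3148
Proportions for morphospecies IV (n=132): 22/132=0.1667, 16/132=0.1212, 14/132=0.1061, 37/132=0.2803, 43/132=0.3258
Σ|p₁ᵢ − p₂ᵢ| = 0.3055 + 0.0795 + 0.0042 + 0.2109 + 0.0110 = 0.6111
D = 1 − ½ × 0.6111 = 1 − 0.30555 = 0.69445
D = 0.69445 > 0.5 → Yes.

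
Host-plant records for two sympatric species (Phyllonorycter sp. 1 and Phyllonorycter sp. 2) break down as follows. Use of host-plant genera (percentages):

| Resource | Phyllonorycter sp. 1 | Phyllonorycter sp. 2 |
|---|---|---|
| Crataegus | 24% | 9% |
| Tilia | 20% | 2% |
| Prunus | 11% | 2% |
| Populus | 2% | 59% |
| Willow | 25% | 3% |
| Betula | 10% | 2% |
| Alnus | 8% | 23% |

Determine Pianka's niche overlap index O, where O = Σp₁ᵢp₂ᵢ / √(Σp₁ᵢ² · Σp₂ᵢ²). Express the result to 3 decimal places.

Convert percentages to proportions (divide by 100).
Σ p₁ᵢp₂ᵢ = 0.0216 + 0.0040 + 0.0022 + 0.0118 + 0.0075 + 0.0020 + 0.0184 = 0.0675
Σp_1ᵢ² = 0.24² + 0.20² + 0.11² + 0.02² + 0.25² + 0.10² + 0.08² = 0.0576 + 0.0400 + 0.0121 + 0.0004 + 0.0625 + 0.0100 + 0.0064 = 0.1890
Σp_2ᵢ² = 0.09² + 0.02² + 0.02² + 0.59² + 0.03² + 0.02² + 0.23² = 0.0081 + 0.0004 + 0.0004 + 0.3481 + 0.0009 + 0.0004 + 0.0529 = 0.4112
O = 0.0675 / √(0.1890 × 0.4112) = 0.0675 / 0.278777 = 0.24213

0.242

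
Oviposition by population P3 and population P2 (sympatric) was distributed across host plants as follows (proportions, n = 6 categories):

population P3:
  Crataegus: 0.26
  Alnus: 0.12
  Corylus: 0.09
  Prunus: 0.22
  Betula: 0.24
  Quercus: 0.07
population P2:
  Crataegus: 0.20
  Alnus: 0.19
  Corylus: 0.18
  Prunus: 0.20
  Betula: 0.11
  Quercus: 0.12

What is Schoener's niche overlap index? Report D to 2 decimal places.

Σ|p₁ᵢ − p₂ᵢ| = 0.06 + 0.07 + 0.09 + 0.02 + 0.13 + 0.05 = 0.42
D = 1 − ½ × 0.42 = 1 − 0.210 = 0.7900

0.79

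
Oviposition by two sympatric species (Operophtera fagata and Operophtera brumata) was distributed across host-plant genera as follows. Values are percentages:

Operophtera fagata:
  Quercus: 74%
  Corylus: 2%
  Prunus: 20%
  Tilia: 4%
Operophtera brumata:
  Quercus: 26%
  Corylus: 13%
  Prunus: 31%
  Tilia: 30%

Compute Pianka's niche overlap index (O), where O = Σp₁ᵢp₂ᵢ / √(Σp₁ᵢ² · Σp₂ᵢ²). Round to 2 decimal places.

0.67

Convert percentages to proportions (divide by 100).
Σ p₁ᵢp₂ᵢ = 0.1924 + 0.0026 + 0.0620 + 0.0120 = 0.2690
Σp_1ᵢ² = 0.74² + 0.02² + 0.20² + 0.04² = 0.5476 + 0.0004 + 0.0400 + 0.0016 = 0.5896
Σp_2ᵢ² = 0.26² + 0.13² + 0.31² + 0.30² = 0.0676 + 0.0169 + 0.0961 + 0.0900 = 0.2706
O = 0.2690 / √(0.5896 × 0.2706) = 0.2690 / 0.39943 = 0.6735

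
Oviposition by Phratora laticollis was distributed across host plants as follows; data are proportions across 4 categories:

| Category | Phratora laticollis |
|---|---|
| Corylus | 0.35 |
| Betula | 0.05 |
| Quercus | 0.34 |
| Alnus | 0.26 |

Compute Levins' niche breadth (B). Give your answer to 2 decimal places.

3.24

Σpᵢ² = 0.35² + 0.05² + 0.34² + 0.26² = 0.1225 + 0.0025 + 0.1156 + 0.0676 = 0.3082
B = 1 / 0.3082 = 3.2446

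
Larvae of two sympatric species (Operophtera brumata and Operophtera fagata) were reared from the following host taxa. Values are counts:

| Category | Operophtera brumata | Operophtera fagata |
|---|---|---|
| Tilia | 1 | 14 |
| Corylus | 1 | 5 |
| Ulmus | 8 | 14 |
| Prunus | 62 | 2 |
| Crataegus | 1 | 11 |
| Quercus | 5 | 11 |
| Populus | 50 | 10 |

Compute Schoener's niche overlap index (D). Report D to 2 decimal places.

Proportions for Operophtera brumata (n=128): 1/128=0.0078, 1/128=0.0078, 8/128=0.0625, 62/128=0.4844, 1/128=0.0078, 5/128=0.0391, 50/128=0.3906
Proportions for Operophtera fagata (n=67): 14/67=0.2090, 5/67=0.0746, 14/67=0.2090, 2/67=0.0299, 11/67=0.1642, 11/67=0.1642, 10/67=0.1493
Σ|p₁ᵢ − p₂ᵢ| = 0.2012 + 0.0668 + 0.1465 + 0.4545 + 0.1564 + 0.1251 + 0.2413 = 1.3918
D = 1 − ½ × 1.3918 = 1 − 0.69590 = 0.30410

0.30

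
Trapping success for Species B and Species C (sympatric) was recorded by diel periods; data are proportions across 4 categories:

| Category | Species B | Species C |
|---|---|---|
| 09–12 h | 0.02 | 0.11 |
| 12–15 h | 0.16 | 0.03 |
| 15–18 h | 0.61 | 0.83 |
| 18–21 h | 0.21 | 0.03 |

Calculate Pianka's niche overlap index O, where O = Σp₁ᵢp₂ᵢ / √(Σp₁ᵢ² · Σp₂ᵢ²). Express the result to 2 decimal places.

0.93

Σ p₁ᵢp₂ᵢ = 0.0022 + 0.0048 + 0.5063 + 0.0063 = 0.5196
Σp_1ᵢ² = 0.02² + 0.16² + 0.61² + 0.21² = 0.0004 + 0.0256 + 0.3721 + 0.0441 = 0.4422
Σp_2ᵢ² = 0.11² + 0.03² + 0.83² + 0.03² = 0.0121 + 0.0009 + 0.6889 + 0.0009 = 0.7028
O = 0.5196 / √(0.4422 × 0.7028) = 0.5196 / 0.55747 = 0.9321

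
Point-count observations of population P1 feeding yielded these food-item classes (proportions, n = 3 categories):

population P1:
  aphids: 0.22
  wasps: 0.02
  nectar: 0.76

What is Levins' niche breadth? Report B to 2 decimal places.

1.60

Σpᵢ² = 0.22² + 0.02² + 0.76² = 0.0484 + 0.0004 + 0.5776 = 0.6264
B = 1 / 0.6264 = 1.5964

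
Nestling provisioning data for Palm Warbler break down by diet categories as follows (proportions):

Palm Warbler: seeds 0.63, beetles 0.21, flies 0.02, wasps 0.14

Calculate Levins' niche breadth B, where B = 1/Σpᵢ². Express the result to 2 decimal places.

2.17

Σpᵢ² = 0.63² + 0.21² + 0.02² + 0.14² = 0.3969 + 0.0441 + 0.0004 + 0.0196 = 0.4610
B = 1 / 0.4610 = 2.1692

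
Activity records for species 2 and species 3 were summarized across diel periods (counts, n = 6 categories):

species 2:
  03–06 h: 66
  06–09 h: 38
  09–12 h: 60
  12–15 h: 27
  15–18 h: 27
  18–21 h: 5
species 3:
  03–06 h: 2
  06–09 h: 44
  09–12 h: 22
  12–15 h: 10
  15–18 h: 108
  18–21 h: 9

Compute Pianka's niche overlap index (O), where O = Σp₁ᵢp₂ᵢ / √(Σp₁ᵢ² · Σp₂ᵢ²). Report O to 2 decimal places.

0.51

Proportions for species 2 (n=223): 66/223=0.2960, 38/223=0.1704, 60/223=0.2691, 27/223=0.1211, 27/223=0.1211, 5/223=0.0224
Proportions for species 3 (n=195): 2/195=0.0103, 44/195=0.2256, 22/195=0.1128, 10/195=0.0513, 108/195=0.5538, 9/195=0.0462
Σ p₁ᵢp₂ᵢ = 0.003049 + 0.038442 + 0.030354 + 0.006212 + 0.067065 + 0.001035 = 0.146157
Σp_1ᵢ² = 0.2960² + 0.1704² + 0.2691² + 0.1211² + 0.1211² + 0.0224² = 0.087616 + 0.029036 + 0.072415 + 0.014665 + 0.014665 + 0.000502 = 0.218899
Σp_2ᵢ² = 0.0103² + 0.2256² + 0.1128² + 0.0513² + 0.5538² + 0.0462² = 0.000106 + 0.050895 + 0.012724 + 0.002632 + 0.306694 + 0.002134 = 0.375185
O = 0.146157 / √(0.218899 × 0.375185) = 0.146157 / 0.2865792 = 0.5100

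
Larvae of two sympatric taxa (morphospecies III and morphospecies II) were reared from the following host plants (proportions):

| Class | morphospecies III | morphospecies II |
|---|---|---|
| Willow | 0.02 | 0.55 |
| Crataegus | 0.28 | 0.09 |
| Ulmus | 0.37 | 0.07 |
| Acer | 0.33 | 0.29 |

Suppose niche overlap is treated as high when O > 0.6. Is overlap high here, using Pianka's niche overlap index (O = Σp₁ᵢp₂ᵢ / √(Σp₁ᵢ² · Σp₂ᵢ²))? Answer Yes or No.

Σ p₁ᵢp₂ᵢ = 0.0110 + 0.0252 + 0.0259 + 0.0957 = 0.1578
Σp_1ᵢ² = 0.02² + 0.28² + 0.37² + 0.33² = 0.0004 + 0.0784 + 0.1369 + 0.1089 = 0.3246
Σp_2ᵢ² = 0.55² + 0.09² + 0.07² + 0.29² = 0.3025 + 0.0081 + 0.0049 + 0.0841 = 0.3996
O = 0.1578 / √(0.3246 × 0.3996) = 0.1578 / 0.36015 = 0.4382
O = 0.4382 < 0.6 → No.

No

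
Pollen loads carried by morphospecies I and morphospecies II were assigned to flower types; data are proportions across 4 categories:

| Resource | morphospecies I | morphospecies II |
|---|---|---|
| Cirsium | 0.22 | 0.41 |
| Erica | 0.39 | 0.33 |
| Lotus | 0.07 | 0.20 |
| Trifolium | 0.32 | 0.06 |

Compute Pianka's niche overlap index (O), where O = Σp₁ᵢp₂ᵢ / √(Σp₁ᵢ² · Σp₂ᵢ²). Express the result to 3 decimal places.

Σ p₁ᵢp₂ᵢ = 0.0902 + 0.1287 + 0.0140 + 0.0192 = 0.2521
Σp_1ᵢ² = 0.22² + 0.39² + 0.07² + 0.32² = 0.0484 + 0.1521 + 0.0049 + 0.1024 = 0.3078
Σp_2ᵢ² = 0.41² + 0.33² + 0.20² + 0.06² = 0.1681 + 0.1089 + 0.0400 + 0.0036 = 0.3206
O = 0.2521 / √(0.3078 × 0.3206) = 0.2521 / 0.314135 = 0.80252

0.803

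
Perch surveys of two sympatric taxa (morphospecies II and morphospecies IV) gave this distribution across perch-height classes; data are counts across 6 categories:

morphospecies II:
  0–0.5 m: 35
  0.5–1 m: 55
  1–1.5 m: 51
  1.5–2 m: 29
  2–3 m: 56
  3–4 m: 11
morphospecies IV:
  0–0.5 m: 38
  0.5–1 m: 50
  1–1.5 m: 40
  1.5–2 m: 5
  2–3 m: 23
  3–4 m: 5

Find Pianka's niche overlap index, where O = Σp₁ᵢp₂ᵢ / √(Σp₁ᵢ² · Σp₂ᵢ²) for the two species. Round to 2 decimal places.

0.93

Proportions for morphospecies II (n=237): 35/237=0.1477, 55/237=0.2321, 51/237=0.2152, 29/237=0.1224, 56/237=0.2363, 11/237=0.0464
Proportions for morphospecies IV (n=161): 38/161=0.2360, 50/161=0.3106, 40/161=0.2484, 5/161=0.0311, 23/161=0.1429, 5/161=0.0311
Σ p₁ᵢp₂ᵢ = 0.034857 + 0.072090 + 0.053456 + 0.003807 + 0.033767 + 0.001443 = 0.199420
Σp_1ᵢ² = 0.1477² + 0.2321² + 0.2152² + 0.1224² + 0.2363² + 0.0464² = 0.021815 + 0.053870 + 0.046311 + 0.014982 + 0.055838 + 0.002153 = 0.194969
Σp_2ᵢ² = 0.2360² + 0.3106² + 0.2484² + 0.0311² + 0.1429² + 0.0311² = 0.055696 + 0.096472 + 0.061703 + 0.000967 + 0.020420 + 0.000967 = 0.236225
O = 0.199420 / √(0.194969 × 0.236225) = 0.199420 / 0.2146079 = 0.9292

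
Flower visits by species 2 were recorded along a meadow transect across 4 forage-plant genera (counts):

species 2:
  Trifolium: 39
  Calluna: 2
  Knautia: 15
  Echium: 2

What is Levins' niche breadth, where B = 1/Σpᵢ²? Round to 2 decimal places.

Proportions for species 2 (n=58): 39/58=0.6724, 2/58=0.0345, 15/58=0.2586, 2/58=0.0345
Σpᵢ² = 0.6724² + 0.0345² + 0.2586² + 0.0345² = 0.452122 + 0.001190 + 0.066874 + 0.001190 = 0.521376
B = 1 / 0.521376 = 1.9180

1.92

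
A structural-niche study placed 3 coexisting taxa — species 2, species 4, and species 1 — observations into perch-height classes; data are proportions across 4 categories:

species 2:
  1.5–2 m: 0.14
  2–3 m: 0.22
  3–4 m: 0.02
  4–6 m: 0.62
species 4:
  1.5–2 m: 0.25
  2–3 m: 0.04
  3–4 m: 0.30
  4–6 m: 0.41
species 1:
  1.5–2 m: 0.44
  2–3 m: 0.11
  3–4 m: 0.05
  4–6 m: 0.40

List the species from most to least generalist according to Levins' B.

species 4 > species 1 > species 2

Σp_2ᵢ² = 0.14² + 0.22² + 0.02² + 0.62² = 0.0196 + 0.0484 + 0.0004 + 0.3844 = 0.4528
B_2 = 1 / 0.4528 = 2.2085
Σp_4ᵢ² = 0.25² + 0.04² + 0.30² + 0.41² = 0.0625 + 0.0016 + 0.0900 + 0.1681 = 0.3222
B_4 = 1 / 0.3222 = 3.1037
Σp_1ᵢ² = 0.44² + 0.11² + 0.05² + 0.40² = 0.1936 + 0.0121 + 0.0025 + 0.1600 = 0.3682
B_1 = 1 / 0.3682 = 2.7159
Ranking by B (broadest → narrowest): species 4 (3.10) > species 1 (2.72) > species 2 (2.21)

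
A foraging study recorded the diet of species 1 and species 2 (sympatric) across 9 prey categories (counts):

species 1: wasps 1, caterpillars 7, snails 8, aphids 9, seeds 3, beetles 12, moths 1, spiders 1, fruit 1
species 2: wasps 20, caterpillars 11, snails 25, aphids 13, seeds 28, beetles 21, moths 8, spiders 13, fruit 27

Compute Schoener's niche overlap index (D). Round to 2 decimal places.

Proportions for species 1 (n=43): 1/43=0.0233, 7/43=0.1628, 8/43=0.1860, 9/43=0.2093, 3/43=0.0698, 12/43=0.2791, 1/43=0.0233, 1/43=0.0233, 1/43=0.0233
Proportions for species 2 (n=166): 20/166=0.1205, 11/166=0.0663, 25/166=0.1506, 13/166=0.0783, 28/166=0.1687, 21/166=0.1265, 8/166=0.0482, 13/166=0.0783, 27/166=0.1627
Σ|p₁ᵢ − p₂ᵢ| = 0.0972 + 0.0965 + 0.0354 + 0.1310 + 0.0989 + 0.1526 + 0.0249 + 0.0550 + 0.1394 = 0.8309
D = 1 − ½ × 0.8309 = 1 − 0.41545 = 0.58455

0.58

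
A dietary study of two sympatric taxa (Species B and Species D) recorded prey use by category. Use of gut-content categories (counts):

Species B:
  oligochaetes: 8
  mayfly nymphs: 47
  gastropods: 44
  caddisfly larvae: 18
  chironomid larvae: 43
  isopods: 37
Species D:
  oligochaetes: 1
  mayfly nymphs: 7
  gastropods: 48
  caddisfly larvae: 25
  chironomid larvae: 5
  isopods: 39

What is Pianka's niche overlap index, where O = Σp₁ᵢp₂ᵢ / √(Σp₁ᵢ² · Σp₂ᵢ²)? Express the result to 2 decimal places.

Proportions for Species B (n=197): 8/197=0.0406, 47/197=0.2386, 44/197=0.2234, 18/197=0.0914, 43/197=0.2183, 37/197=0.1878
Proportions for Species D (n=125): 1/125=0.0080, 7/125=0.0560, 48/125=0.3840, 25/125=0.2000, 5/125=0.0400, 39/125=0.3120
Σ p₁ᵢp₂ᵢ = 0.000325 + 0.013362 + 0.085786 + 0.018280 + 0.008732 + 0.058594 = 0.185079
Σp_1ᵢ² = 0.0406² + 0.2386² + 0.2234² + 0.0914² + 0.2183² + 0.1878² = 0.001648 + 0.056930 + 0.049908 + 0.008354 + 0.047655 + 0.035269 = 0.199764
Σp_2ᵢ² = 0.0080² + 0.0560² + 0.3840² + 0.2000² + 0.0400² + 0.3120² = 0.000064 + 0.003136 + 0.147456 + 0.040000 + 0.001600 + 0.097344 = 0.289600
O = 0.185079 / √(0.199764 × 0.289600) = 0.185079 / 0.2405237 = 0.7695

0.77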